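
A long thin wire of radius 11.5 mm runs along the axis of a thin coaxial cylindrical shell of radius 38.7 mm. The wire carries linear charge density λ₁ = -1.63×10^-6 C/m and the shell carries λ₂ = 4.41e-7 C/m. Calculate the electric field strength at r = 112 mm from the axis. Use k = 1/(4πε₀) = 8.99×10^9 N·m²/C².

E = 1.91e5 V/m

Coaxial Gaussian cylinder, radius r = 112 mm, length L (r > 38.7 mm, enclosing both).
λ_enc = λ₁ + λ₂ = (-1.63×10^-6) + (4.41e-7) = -1.189×10^-6 C/m.
Applying ∮E·dA = Q_enc/ε₀ with the end caps contributing no flux:
E = 2k|λ_enc|/r = 2(8.99×10^9)(1.189×10^-6)/(0.112) = 1.91e5 N/C.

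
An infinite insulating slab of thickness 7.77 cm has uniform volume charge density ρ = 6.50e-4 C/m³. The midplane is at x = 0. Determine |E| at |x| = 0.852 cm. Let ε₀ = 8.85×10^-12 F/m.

By symmetry E is perpendicular to the slab. A Gaussian pillbox from −0.852 cm to +0.852 cm (face area A) lies entirely within the slab.
Q_enc = ρ·(2x)·A and flux = 2EA, so 2EA = 2ρxA/ε₀ ⇒ E = |ρ|x/ε₀.
E = (6.50e-4)(0.00852)/(8.85×10^-12) = 6.26×10^5 N/C.

|E| = 6.26×10^5 V/m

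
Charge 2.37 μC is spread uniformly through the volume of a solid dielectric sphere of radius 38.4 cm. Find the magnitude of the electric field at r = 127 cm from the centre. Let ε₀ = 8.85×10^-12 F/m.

E = 1.32e4 N/C

By spherical symmetry E is radial; choose a Gaussian sphere of radius r = 127 cm (r > R, so the entire charge is enclosed).
Q_enc = 2.37 μC = 2.37×10^-6 C.
By Gauss's law, ∮E·dA = E·4πr² = Q_enc/ε₀.
E = |Q_enc|/(4πε₀r²) = (2.37×10^-6)/(4π·8.85×10^-12·(1.27)²) = 1.32e4 N/C.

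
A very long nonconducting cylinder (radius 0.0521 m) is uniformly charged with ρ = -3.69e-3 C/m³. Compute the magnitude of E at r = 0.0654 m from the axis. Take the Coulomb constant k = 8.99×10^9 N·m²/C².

Take a coaxial cylindrical Gaussian surface of radius r = 0.0654 m and length L (r > 0.0521 m, full cross-section enclosed).
λ_enc = ρ·πR² = (-3.69×10^-3)π(0.0521)² = -3.147×10^-5 C/m.
Gauss's law: E·2πrL = λ_enc L/ε₀.
E = 2k|λ_enc|/r = 2(8.99×10^9)(3.147×10^-5)/(0.0654) = 8.65e6 N/C.

E ≈ 8.65×10^6 N/C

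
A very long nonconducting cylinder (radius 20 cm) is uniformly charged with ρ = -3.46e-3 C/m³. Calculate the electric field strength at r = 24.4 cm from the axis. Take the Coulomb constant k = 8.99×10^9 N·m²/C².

E ≈ 3.20×10^7 N/C

Take a coaxial cylindrical Gaussian surface of radius r = 24.4 cm and length L (r > 20 cm, full cross-section enclosed).
λ_enc = ρ·πR² = (-3.46×10^-3)π(0.2)² = -4.348×10^-4 C/m.
By Gauss's law (flux through the curved wall only), E·2πrL = λ_enc L/ε₀.
E = 2k|λ_enc|/r = 2(8.99×10^9)(4.348×10^-4)/(0.244) = 3.20×10^7 N/C.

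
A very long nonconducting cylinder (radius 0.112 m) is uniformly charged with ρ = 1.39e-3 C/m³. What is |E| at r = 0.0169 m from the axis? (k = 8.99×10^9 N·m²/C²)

|E| = 1.33×10^6 V/m

Coaxial Gaussian cylinder, radius r = 0.0169 m, length L (r < R).
Charge inside radius r per length L is ρ·πr²·L, so λ_enc = ρπr² = 1.247×10^-6 C/m.
Since E is radial and uniform over the curved surface, Φ = E·2πrL = Q_enc/ε₀ = λ_enc L/ε₀.
E = 2k|λ_enc|/r = 2(8.99×10^9)(1.247e-6)/(0.0169) = 1.33×10^6 N/C.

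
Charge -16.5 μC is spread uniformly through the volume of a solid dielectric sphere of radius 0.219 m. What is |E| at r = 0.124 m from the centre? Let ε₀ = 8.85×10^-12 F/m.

|E| ≈ 1.75e6 V/m

Use a concentric Gaussian sphere at r = 0.124 m (r < R).
Only the charge within r is enclosed: Q_enc = Q·(r/R)³ = (-16.5 μC)·(0.124 m/0.219 m)³ = -2.995×10^-6 C.
Gauss's law: E·4πr² = Q_enc/ε₀.
E = |Q_enc|/(4πε₀r²) = (2.995e-6)/(4π·8.85×10^-12·(0.124)²) = 1.75e6 N/C.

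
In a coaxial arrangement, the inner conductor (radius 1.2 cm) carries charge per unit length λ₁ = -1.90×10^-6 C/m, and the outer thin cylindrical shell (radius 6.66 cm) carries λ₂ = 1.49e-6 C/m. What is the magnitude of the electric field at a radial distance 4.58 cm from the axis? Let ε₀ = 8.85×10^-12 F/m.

Coaxial Gaussian cylinder, radius r = 4.58 cm, length L (between the conductors, 1.2 cm < r < 6.66 cm).
The shell at 6.66 cm lies outside the Gaussian surface, so λ_enc = λ₁ = -1.90e-6 C/m.
By Gauss's law (flux through the curved wall only), E·2πrL = λ_enc L/ε₀.
E = |λ_enc|/(2πε₀r) = (1.90×10^-6)/(2π·8.85×10^-12·0.0458) = 7.46×10^5 N/C.

7.46×10^5 N/C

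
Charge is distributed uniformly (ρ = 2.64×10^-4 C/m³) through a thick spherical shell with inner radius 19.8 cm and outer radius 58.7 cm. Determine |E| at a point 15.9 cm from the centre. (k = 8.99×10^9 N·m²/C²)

Symmetry ⇒ E = E(r) r̂. Gaussian sphere of radius r = 15.9 cm (r < 19.8 cm, inside the empty cavity).
Q_enc = 0 (all charge lies at larger r); Gauss's law gives E = 0.

E = 0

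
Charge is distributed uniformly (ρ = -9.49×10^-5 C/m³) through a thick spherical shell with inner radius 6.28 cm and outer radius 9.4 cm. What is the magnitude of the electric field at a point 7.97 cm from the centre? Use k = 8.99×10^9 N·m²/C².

Symmetry ⇒ E = E(r) r̂. Gaussian sphere of radius r = 7.97 cm (within the shell material, 6.28 cm < r < 9.4 cm).
Enclosed charge is the volume from a to r: Q_enc = (4π/3)ρ(r³ − a³) = -1.028e-7 C.
Applying ∮E·dA = Q_enc/ε₀ with Φ = E(4πr²):
E = k|Q_enc|/r² = (8.99×10^9)(1.028e-7)/(0.0797)² = 1.45e5 N/C.

E ≈ 1.45×10^5 V/m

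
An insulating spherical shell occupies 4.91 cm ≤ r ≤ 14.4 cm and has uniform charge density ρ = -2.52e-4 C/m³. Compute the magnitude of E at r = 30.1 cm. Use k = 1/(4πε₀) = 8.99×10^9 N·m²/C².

Symmetry ⇒ E = E(r) r̂. Gaussian sphere of radius r = 30.1 cm (r > 14.4 cm, enclosing the whole shell).
Q_enc = ρ·(4π/3)(b³ − a³) = (-2.52×10^-4)·(4π/3)·((0.144)³ − (0.0491)³) = -3.027×10^-6 C.
Gauss's law: E·4πr² = Q_enc/ε₀.
E = k|Q_enc|/r² = (8.99×10^9)(3.027×10^-6)/(0.301)² = 3.00×10^5 N/C.

|E| = 3.00×10^5 N/C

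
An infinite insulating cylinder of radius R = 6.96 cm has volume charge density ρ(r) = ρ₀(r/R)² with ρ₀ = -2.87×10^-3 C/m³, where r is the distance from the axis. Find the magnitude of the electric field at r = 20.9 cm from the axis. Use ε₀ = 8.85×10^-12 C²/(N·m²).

Take a coaxial cylindrical Gaussian surface of radius r = 20.9 cm and length L (r > R, full charge per length enclosed).
λ_enc = 2π ∫₀^R ρ₀(r'/R)^2 r' dr' = 2πρ₀R²/4 = -2.184×10^-5 C/m.
Since E is radial and uniform over the curved surface, Φ = E·2πrL = Q_enc/ε₀ = λ_enc L/ε₀.
E = |λ_enc|/(2πε₀r) = (2.184×10^-5)/(2π·8.85×10^-12·0.209) = 1.88×10^6 N/C.

1.88×10^6 N/C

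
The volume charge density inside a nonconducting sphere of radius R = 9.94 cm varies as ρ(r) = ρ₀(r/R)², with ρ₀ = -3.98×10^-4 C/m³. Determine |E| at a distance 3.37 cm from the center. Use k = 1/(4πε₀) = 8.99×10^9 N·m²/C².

Take a concentric spherical Gaussian surface of radius r = 3.37 cm (r < R).
Q_enc = ∫₀^r ρ(r')·4πr'² dr' = (4πρ₀/R²) ∫₀^r r'^4 dr' = 4πρ₀ r^5/(5·R²) = -4.40×10^-9 C.
Since E is radial and uniform over the Gaussian sphere, Φ = E·4πr² = Q_enc/ε₀.
E = k|Q_enc|/r² = (8.99×10^9)(4.40e-9)/(0.0337)² = 3.48e4 N/C.

3.48e4 N/C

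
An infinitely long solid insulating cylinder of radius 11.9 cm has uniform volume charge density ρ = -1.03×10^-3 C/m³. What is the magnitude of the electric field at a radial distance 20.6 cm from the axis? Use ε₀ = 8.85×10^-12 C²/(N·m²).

Choose a coaxial cylinder of radius r = 20.6 cm (arbitrary length L) as the Gaussian surface (r > 11.9 cm, full cross-section enclosed).
λ_enc = ρ·πR² = (-1.03×10^-3)π(0.119)² = -4.582e-5 C/m.
Since E is radial and uniform over the curved surface, Φ = E·2πrL = Q_enc/ε₀ = λ_enc L/ε₀.
E = |λ_enc|/(2πε₀r) = (4.582×10^-5)/(2π·8.85×10^-12·0.206) = 4.00×10^6 N/C.

|E| ≈ 4.00×10^6 N/C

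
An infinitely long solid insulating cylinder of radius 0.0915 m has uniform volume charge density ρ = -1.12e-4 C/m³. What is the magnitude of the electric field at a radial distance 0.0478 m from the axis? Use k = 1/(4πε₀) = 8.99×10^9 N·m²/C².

E = 3.02×10^5 V/m

Take a coaxial cylindrical Gaussian surface of radius r = 0.0478 m and length L (r < R).
Charge inside radius r per length L is ρ·πr²·L, so λ_enc = ρπr² = -8.039×10^-7 C/m.
Since E is radial and uniform over the curved surface, Φ = E·2πrL = Q_enc/ε₀ = λ_enc L/ε₀.
E = 2k|λ_enc|/r = 2(8.99×10^9)(8.039e-7)/(0.0478) = 3.02×10^5 N/C.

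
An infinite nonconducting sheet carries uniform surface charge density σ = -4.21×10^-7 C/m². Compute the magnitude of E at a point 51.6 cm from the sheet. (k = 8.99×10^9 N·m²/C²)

By planar symmetry E is perpendicular to the sheet and uniform; use a Gaussian pillbox with flat faces of area A on each side of the sheet.
Only the two end caps contribute flux: Φ = 2EA. With Q_enc = σA, Gauss's law gives E = |σ|/(2ε₀).
E = 2πk|σ| = 2π(8.99×10^9)(4.21×10^-7) = 2.38×10^4 N/C.

2.38×10^4 N/C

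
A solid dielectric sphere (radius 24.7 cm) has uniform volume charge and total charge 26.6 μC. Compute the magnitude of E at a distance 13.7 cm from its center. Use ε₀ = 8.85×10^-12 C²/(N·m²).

By spherical symmetry E is radial; choose a Gaussian sphere of radius r = 13.7 cm (r < R).
For a uniform sphere the enclosed fraction is (r/R)³, so Q_enc = (26.6 μC)(0.137/0.247)³ = 4.539e-6 C.
Gauss's law: E·4πr² = Q_enc/ε₀.
E = |Q_enc|/(4πε₀r²) = (4.539×10^-6)/(4π·8.85×10^-12·(0.137)²) = 2.17e6 N/C.

2.17×10^6 N/C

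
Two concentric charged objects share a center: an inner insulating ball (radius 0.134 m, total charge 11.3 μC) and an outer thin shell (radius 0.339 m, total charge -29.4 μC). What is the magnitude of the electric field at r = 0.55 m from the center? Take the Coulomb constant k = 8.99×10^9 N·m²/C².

|E| ≈ 5.38×10^5 N/C

Use a concentric Gaussian sphere at r = 0.55 m (r > 0.339 m, enclosing both).
Q_enc = (11.3 μC) + (-29.4 μC) = -1.81×10^-5 C.
By Gauss's law, ∮E·dA = E·4πr² = Q_enc/ε₀.
E = k|Q_enc|/r² = (8.99×10^9)(1.81e-5)/(0.55)² = 5.38e5 N/C.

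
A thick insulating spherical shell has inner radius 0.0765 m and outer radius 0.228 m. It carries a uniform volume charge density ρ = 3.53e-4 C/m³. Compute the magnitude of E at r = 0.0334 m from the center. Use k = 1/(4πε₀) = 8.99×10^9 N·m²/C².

Take a concentric spherical Gaussian surface of radius r = 0.0334 m (r < 0.0765 m, inside the empty cavity).
No charge is enclosed, so by Gauss's law E·4πr² = 0 ⇒ E = 0.

|E| = 0 N/C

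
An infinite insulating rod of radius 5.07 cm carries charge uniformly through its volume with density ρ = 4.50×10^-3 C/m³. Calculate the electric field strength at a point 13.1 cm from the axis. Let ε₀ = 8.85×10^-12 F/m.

|E| ≈ 4.99e6 N/C

Choose a coaxial cylinder of radius r = 13.1 cm (arbitrary length L) as the Gaussian surface (r > 5.07 cm, full cross-section enclosed).
λ_enc = ρ·πR² = (4.50×10^-3)π(0.0507)² = 3.634×10^-5 C/m.
Gauss's law: E·2πrL = λ_enc L/ε₀.
E = |λ_enc|/(2πε₀r) = (3.634×10^-5)/(2π·8.85×10^-12·0.131) = 4.99×10^6 N/C.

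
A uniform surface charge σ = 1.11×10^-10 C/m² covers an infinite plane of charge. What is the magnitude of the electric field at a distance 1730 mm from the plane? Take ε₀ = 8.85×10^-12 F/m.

Choose a cylindrical pillbox piercing the sheet, end faces (area A) parallel to it.
Flux Φ = 2EA and Q_enc = σA, so 2EA = σA/ε₀ ⇒ E = |σ|/(2ε₀), independent of distance.
E = |σ|/(2ε₀) = (1.11×10^-10)/(2·8.85×10^-12) = 6.27 N/C.

E = 6.27 N/C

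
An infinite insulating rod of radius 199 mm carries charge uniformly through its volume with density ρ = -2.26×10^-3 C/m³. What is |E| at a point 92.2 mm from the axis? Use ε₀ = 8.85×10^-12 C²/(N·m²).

1.18×10^7 N/C

By cylindrical symmetry E is radial; use a coaxial Gaussian cylinder of radius 92.2 mm and length L (r < R).
Enclosed charge per unit length: λ_enc = ρ·πr² = (-2.26×10^-3)π(0.0922)² = -6.036×10^-5 C/m.
Applying ∮E·dA = Q_enc/ε₀ with the end caps contributing no flux:
E = |λ_enc|/(2πε₀r) = (6.036×10^-5)/(2π·8.85×10^-12·0.0922) = 1.18e7 N/C.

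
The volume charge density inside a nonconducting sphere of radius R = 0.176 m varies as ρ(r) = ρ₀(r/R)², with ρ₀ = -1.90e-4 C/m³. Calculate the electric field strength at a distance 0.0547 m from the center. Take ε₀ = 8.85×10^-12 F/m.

E ≈ 2.27×10^4 N/C

By spherical symmetry E is radial; choose a Gaussian sphere of radius r = 0.0547 m (r < R).
Integrate the density: Q_enc = 4π ∫₀^r ρ₀(r'/R)^2 r'² dr' = 4πρ₀ r^5/(5·R²) = -7.549×10^-9 C.
Since E is radial and uniform over the Gaussian sphere, Φ = E·4πr² = Q_enc/ε₀.
E = |Q_enc|/(4πε₀r²) = (7.549e-9)/(4π·8.85×10^-12·(0.0547)²) = 2.27×10^4 N/C.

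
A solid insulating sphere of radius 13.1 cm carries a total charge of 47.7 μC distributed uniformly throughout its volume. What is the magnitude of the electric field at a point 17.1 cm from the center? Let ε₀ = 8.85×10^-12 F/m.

By spherical symmetry E is radial; choose a Gaussian sphere of radius r = 17.1 cm (r > R, so the entire charge is enclosed).
Q_enc = 47.7 μC = 4.77×10^-5 C.
Gauss's law: E·4πr² = Q_enc/ε₀.
E = |Q_enc|/(4πε₀r²) = (4.77e-5)/(4π·8.85×10^-12·(0.171)²) = 1.47×10^7 N/C.

1.47×10^7 N/C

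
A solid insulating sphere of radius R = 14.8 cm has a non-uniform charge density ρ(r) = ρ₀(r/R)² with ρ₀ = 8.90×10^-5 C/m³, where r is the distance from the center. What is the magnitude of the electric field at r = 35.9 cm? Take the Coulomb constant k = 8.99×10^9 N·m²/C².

|E| ≈ 5.06×10^4 N/C

Take a concentric spherical Gaussian surface of radius r = 35.9 cm (r > R, all charge enclosed).
Q_enc = 4π ∫₀^R ρ₀(r'/R)^2 r'² dr' = 4πρ₀R³/5 = 7.251e-7 C.
By Gauss's law, ∮E·dA = E·4πr² = Q_enc/ε₀.
E = k|Q_enc|/r² = (8.99×10^9)(7.251×10^-7)/(0.359)² = 5.06×10^4 N/C.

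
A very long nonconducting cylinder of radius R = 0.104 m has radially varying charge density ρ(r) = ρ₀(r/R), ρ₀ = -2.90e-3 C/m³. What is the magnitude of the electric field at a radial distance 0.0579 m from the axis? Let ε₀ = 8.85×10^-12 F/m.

|E| ≈ 3.52e6 N/C

By cylindrical symmetry E is radial; use a coaxial Gaussian cylinder of radius 0.0579 m and length L (r < R).
λ_enc = ∫₀^r ρ(r')·2πr' dr' = (2πρ₀/R)·r^3/3 = -1.134×10^-5 C/m.
Gauss's law: E·2πrL = λ_enc L/ε₀.
E = |λ_enc|/(2πε₀r) = (1.134×10^-5)/(2π·8.85×10^-12·0.0579) = 3.52e6 N/C.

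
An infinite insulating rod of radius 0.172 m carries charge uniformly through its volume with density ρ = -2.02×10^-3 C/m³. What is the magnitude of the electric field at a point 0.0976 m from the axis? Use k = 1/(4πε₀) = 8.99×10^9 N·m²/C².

Choose a coaxial cylinder of radius r = 0.0976 m (arbitrary length L) as the Gaussian surface (r < R).
Enclosed charge per unit length: λ_enc = ρ·πr² = (-2.02e-3)π(0.0976)² = -6.045e-5 C/m.
Since E is radial and uniform over the curved surface, Φ = E·2πrL = Q_enc/ε₀ = λ_enc L/ε₀.
E = 2k|λ_enc|/r = 2(8.99×10^9)(6.045×10^-5)/(0.0976) = 1.11×10^7 N/C.

|E| = 1.11e7 N/C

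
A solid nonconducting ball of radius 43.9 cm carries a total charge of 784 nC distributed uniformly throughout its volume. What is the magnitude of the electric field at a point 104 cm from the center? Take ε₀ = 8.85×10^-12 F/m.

By spherical symmetry E is radial; choose a Gaussian sphere of radius r = 104 cm (r > R, so the entire charge is enclosed).
Q_enc = 784 nC = 7.84×10^-7 C.
By Gauss's law, ∮E·dA = E·4πr² = Q_enc/ε₀.
E = |Q_enc|/(4πε₀r²) = (7.84e-7)/(4π·8.85×10^-12·(1.04)²) = 6.52e3 N/C.

|E| = 6.52×10^3 V/m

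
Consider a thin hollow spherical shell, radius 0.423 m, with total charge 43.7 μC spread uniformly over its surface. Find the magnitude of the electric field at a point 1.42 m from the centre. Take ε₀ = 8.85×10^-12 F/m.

|E| ≈ 1.95×10^5 V/m

By spherical symmetry E is radial; choose a Gaussian sphere of radius r = 1.42 m (r > 0.423 m).
The entire shell is enclosed: Q_enc = 4.37e-5 C.
Since E is radial and uniform over the Gaussian sphere, Φ = E·4πr² = Q_enc/ε₀.
E = |Q_enc|/(4πε₀r²) = (4.37e-5)/(4π·8.85×10^-12·(1.42)²) = 1.95e5 N/C.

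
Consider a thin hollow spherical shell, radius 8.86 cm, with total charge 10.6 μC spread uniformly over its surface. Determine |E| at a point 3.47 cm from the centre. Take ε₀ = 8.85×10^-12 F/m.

E = 0 (no enclosed charge)

Symmetry ⇒ E = E(r) r̂. Gaussian sphere of radius r = 3.47 cm (inside the shell, r < 8.86 cm).
No charge lies within this surface, so Q_enc = 0 and Gauss's law gives E·4πr² = 0 ⇒ E = 0.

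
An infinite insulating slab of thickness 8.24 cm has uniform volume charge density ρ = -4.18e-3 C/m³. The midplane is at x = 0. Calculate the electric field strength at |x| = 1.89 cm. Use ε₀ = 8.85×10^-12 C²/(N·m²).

8.93e6 N/C

By symmetry E is perpendicular to the slab. A Gaussian pillbox from −1.89 cm to +1.89 cm (face area A) lies entirely within the slab.
Q_enc = ρ·(2x)·A and flux = 2EA, so 2EA = 2ρxA/ε₀ ⇒ E = |ρ|x/ε₀.
E = (4.18×10^-3)(0.0189)/(8.85×10^-12) = 8.93×10^6 N/C.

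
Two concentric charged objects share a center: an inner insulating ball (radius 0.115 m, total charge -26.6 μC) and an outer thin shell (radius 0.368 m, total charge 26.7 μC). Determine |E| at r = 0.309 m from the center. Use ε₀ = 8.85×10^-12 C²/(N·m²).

Symmetry ⇒ E = E(r) r̂. Gaussian sphere of radius r = 0.309 m (between the bodies, 0.115 m < r < 0.368 m).
Only the inner charge is enclosed; the outer shell contributes nothing inside itself. Q_enc = -26.6 μC = -2.66×10^-5 C.
Gauss's law: E·4πr² = Q_enc/ε₀.
E = |Q_enc|/(4πε₀r²) = (2.66e-5)/(4π·8.85×10^-12·(0.309)²) = 2.51×10^6 N/C.

E ≈ 2.51×10^6 N/C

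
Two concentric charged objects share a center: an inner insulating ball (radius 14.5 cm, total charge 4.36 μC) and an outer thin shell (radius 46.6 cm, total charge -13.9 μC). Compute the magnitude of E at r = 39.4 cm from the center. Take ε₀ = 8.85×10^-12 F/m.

By spherical symmetry E is radial; choose a Gaussian sphere of radius r = 39.4 cm (between the bodies, 14.5 cm < r < 46.6 cm).
The shell at 46.6 cm lies outside the Gaussian surface, so Q_enc = 4.36 μC = 4.36e-6 C.
Since E is radial and uniform over the Gaussian sphere, Φ = E·4πr² = Q_enc/ε₀.
E = |Q_enc|/(4πε₀r²) = (4.36×10^-6)/(4π·8.85×10^-12·(0.394)²) = 2.53e5 N/C.

|E| ≈ 2.53e5 V/m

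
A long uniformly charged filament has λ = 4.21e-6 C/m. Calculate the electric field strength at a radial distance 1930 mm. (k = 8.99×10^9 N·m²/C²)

|E| = 3.92e4 N/C

Choose a coaxial cylinder of radius r = 1930 mm (arbitrary length L) as the Gaussian surface.
Q_enc = λL, so λ_enc = 4.21e-6 C/m.
By Gauss's law (flux through the curved wall only), E·2πrL = λ_enc L/ε₀.
E = 2k|λ_enc|/r = 2(8.99×10^9)(4.21×10^-6)/(1.93) = 3.92e4 N/C.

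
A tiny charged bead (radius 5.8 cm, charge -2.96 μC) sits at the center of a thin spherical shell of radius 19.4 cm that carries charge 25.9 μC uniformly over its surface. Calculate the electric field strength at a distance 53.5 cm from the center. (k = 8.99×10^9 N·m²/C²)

Symmetry ⇒ E = E(r) r̂. Gaussian sphere of radius r = 53.5 cm (r > 19.4 cm, enclosing both).
Q_enc = (-2.96 μC) + (25.9 μC) = 2.294×10^-5 C.
Applying ∮E·dA = Q_enc/ε₀ with Φ = E(4πr²):
E = k|Q_enc|/r² = (8.99×10^9)(2.294e-5)/(0.535)² = 7.21×10^5 N/C.

E ≈ 7.21e5 V/m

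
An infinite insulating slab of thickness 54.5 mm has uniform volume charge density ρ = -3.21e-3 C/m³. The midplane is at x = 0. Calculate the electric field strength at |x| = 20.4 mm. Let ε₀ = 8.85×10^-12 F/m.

By symmetry E is perpendicular to the slab. A Gaussian pillbox from −20.4 mm to +20.4 mm (face area A) lies entirely within the slab.
Q_enc = ρ·(2x)·A and flux = 2EA, so 2EA = 2ρxA/ε₀ ⇒ E = |ρ|x/ε₀.
E = (3.21e-3)(0.0204)/(8.85×10^-12) = 7.40e6 N/C.

E = 7.40×10^6 V/m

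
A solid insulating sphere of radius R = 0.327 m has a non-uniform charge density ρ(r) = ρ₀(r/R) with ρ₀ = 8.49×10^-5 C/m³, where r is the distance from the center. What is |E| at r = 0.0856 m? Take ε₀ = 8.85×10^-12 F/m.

5.37×10^4 V/m

By spherical symmetry E is radial; choose a Gaussian sphere of radius r = 0.0856 m (r < R).
Integrate the density: Q_enc = 4π ∫₀^r ρ₀(r'/R)^1 r'² dr' = 4πρ₀ r^4/(4·R) = 4.379×10^-8 C.
Gauss's law: E·4πr² = Q_enc/ε₀.
E = |Q_enc|/(4πε₀r²) = (4.379×10^-8)/(4π·8.85×10^-12·(0.0856)²) = 5.37×10^4 N/C.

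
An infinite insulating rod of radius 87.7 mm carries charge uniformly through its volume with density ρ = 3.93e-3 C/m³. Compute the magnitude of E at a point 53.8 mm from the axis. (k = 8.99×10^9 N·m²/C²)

Take a coaxial cylindrical Gaussian surface of radius r = 53.8 mm and length L (r < R).
Enclosed charge per unit length: λ_enc = ρ·πr² = (3.93e-3)π(0.0538)² = 3.574×10^-5 C/m.
Gauss's law: E·2πrL = λ_enc L/ε₀.
E = 2k|λ_enc|/r = 2(8.99×10^9)(3.574×10^-5)/(0.0538) = 1.19×10^7 N/C.

1.19e7 V/m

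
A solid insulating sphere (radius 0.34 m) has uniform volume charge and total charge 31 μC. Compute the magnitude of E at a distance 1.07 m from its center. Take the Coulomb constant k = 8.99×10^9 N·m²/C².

By spherical symmetry E is radial; choose a Gaussian sphere of radius r = 1.07 m (r > R, so the entire charge is enclosed).
Q_enc = 31 μC = 3.10×10^-5 C.
Since E is radial and uniform over the Gaussian sphere, Φ = E·4πr² = Q_enc/ε₀.
E = k|Q_enc|/r² = (8.99×10^9)(3.10×10^-5)/(1.07)² = 2.43e5 N/C.

E = 2.43e5 N/C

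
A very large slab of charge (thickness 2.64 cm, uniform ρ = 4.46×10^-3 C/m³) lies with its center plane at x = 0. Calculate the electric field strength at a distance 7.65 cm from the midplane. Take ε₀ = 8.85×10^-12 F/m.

The point |x| = 7.65 cm lies outside the slab (half-thickness 0.0132 m). A symmetric pillbox spanning the full slab encloses Q_enc = ρ·d·A.
Flux = 2EA ⇒ E = |ρ|d/(2ε₀), independent of distance outside.
E = (4.46e-3)(0.0264)/(2·8.85×10^-12) = 6.65e6 N/C.

|E| ≈ 6.65×10^6 N/C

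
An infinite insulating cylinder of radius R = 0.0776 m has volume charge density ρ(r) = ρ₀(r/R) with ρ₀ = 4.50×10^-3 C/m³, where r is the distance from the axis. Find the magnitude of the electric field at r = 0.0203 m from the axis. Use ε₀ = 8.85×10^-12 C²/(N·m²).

9.00e5 V/m

Choose a coaxial cylinder of radius r = 0.0203 m (arbitrary length L) as the Gaussian surface (r < R).
λ_enc = ∫₀^r ρ(r')·2πr' dr' = (2πρ₀/R)·r^3/3 = 1.016×10^-6 C/m.
Applying ∮E·dA = Q_enc/ε₀ with the end caps contributing no flux:
E = |λ_enc|/(2πε₀r) = (1.016e-6)/(2π·8.85×10^-12·0.0203) = 9.00×10^5 N/C.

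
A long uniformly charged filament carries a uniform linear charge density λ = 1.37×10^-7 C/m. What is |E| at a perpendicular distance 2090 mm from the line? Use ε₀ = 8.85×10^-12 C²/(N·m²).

Choose a coaxial cylinder of radius r = 2090 mm (arbitrary length L) as the Gaussian surface.
Q_enc = λL, so λ_enc = 1.37×10^-7 C/m.
By Gauss's law (flux through the curved wall only), E·2πrL = λ_enc L/ε₀.
E = |λ_enc|/(2πε₀r) = (1.37×10^-7)/(2π·8.85×10^-12·2.09) = 1.18×10^3 N/C.

E ≈ 1.18×10^3 N/C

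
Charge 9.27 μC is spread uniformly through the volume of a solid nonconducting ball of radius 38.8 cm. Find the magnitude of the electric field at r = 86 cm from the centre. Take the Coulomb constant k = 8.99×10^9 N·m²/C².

Take a concentric spherical Gaussian surface of radius r = 86 cm (r > R, so the entire charge is enclosed).
Q_enc = 9.27 μC = 9.27×10^-6 C.
Gauss's law: E·4πr² = Q_enc/ε₀.
E = k|Q_enc|/r² = (8.99×10^9)(9.27e-6)/(0.86)² = 1.13×10^5 N/C.

E = 1.13e5 N/C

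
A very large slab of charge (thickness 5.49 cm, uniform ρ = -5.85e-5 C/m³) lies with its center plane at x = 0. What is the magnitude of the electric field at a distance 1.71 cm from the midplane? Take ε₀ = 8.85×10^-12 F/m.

By symmetry E is perpendicular to the slab. A Gaussian pillbox from −1.71 cm to +1.71 cm (face area A) lies entirely within the slab.
Q_enc = ρ·(2x)·A and flux = 2EA, so 2EA = 2ρxA/ε₀ ⇒ E = |ρ|x/ε₀.
E = (5.85×10^-5)(0.0171)/(8.85×10^-12) = 1.13×10^5 N/C.

|E| ≈ 1.13×10^5 N/C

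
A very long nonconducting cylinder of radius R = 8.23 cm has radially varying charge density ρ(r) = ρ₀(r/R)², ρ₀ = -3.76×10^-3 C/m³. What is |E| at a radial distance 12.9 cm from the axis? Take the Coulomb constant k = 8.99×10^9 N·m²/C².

|E| = 5.58×10^6 V/m

Take a coaxial cylindrical Gaussian surface of radius r = 12.9 cm and length L (r > R, full charge per length enclosed).
λ_enc = 2π ∫₀^R ρ₀(r'/R)^2 r' dr' = 2πρ₀R²/4 = -4.00×10^-5 C/m.
By Gauss's law (flux through the curved wall only), E·2πrL = λ_enc L/ε₀.
E = 2k|λ_enc|/r = 2(8.99×10^9)(4.00×10^-5)/(0.129) = 5.58×10^6 N/C.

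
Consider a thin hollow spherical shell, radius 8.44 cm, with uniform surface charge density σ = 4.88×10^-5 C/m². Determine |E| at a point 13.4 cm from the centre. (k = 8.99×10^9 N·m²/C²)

|E| ≈ 2.19×10^6 V/m

Use a concentric Gaussian sphere at r = 13.4 cm (r > 8.44 cm).
The entire shell is enclosed: Q_enc = σ·4πR² = (4.88×10^-5)·4π·(0.0844)² = 4.368e-6 C.
By Gauss's law, ∮E·dA = E·4πr² = Q_enc/ε₀.
E = k|Q_enc|/r² = (8.99×10^9)(4.368e-6)/(0.134)² = 2.19×10^6 N/C.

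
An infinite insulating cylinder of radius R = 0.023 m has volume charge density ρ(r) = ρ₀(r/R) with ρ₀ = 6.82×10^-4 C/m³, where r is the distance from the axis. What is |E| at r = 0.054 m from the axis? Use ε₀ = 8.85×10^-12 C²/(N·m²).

Take a coaxial cylindrical Gaussian surface of radius r = 0.054 m and length L (r > R, full charge per length enclosed).
λ_enc = 2π ∫₀^R ρ₀(r'/R)^1 r' dr' = 2πρ₀R²/3 = 7.556e-7 C/m.
Since E is radial and uniform over the curved surface, Φ = E·2πrL = Q_enc/ε₀ = λ_enc L/ε₀.
E = |λ_enc|/(2πε₀r) = (7.556e-7)/(2π·8.85×10^-12·0.054) = 2.52×10^5 N/C.

E ≈ 2.52×10^5 N/C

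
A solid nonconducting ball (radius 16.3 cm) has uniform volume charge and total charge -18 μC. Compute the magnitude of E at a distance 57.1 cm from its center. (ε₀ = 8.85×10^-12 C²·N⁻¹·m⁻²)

|E| ≈ 4.96×10^5 V/m

By spherical symmetry E is radial; choose a Gaussian sphere of radius r = 57.1 cm (r > R, so the entire charge is enclosed).
Q_enc = -18 μC = -1.80×10^-5 C.
By Gauss's law, ∮E·dA = E·4πr² = Q_enc/ε₀.
E = |Q_enc|/(4πε₀r²) = (1.80e-5)/(4π·8.85×10^-12·(0.571)²) = 4.96×10^5 N/C.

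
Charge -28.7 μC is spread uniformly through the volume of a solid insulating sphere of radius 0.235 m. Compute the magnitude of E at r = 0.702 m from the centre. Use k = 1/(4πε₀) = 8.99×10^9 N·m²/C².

By spherical symmetry E is radial; choose a Gaussian sphere of radius r = 0.702 m (r > R, so the entire charge is enclosed).
Q_enc = -28.7 μC = -2.87×10^-5 C.
Gauss's law: E·4πr² = Q_enc/ε₀.
E = k|Q_enc|/r² = (8.99×10^9)(2.87e-5)/(0.702)² = 5.24e5 N/C.

E = 5.24×10^5 V/m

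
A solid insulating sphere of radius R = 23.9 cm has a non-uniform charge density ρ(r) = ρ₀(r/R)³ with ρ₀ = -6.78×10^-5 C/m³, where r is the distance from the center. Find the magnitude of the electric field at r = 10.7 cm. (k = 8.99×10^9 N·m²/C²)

Symmetry ⇒ E = E(r) r̂. Gaussian sphere of radius r = 10.7 cm (r < R).
Q_enc = ∫₀^r ρ(r')·4πr'² dr' = (4πρ₀/R³) ∫₀^r r'^5 dr' = 4πρ₀ r^6/(6·R³) = -1.561×10^-8 C.
Since E is radial and uniform over the Gaussian sphere, Φ = E·4πr² = Q_enc/ε₀.
E = k|Q_enc|/r² = (8.99×10^9)(1.561×10^-8)/(0.107)² = 1.23×10^4 N/C.

E ≈ 1.23e4 N/C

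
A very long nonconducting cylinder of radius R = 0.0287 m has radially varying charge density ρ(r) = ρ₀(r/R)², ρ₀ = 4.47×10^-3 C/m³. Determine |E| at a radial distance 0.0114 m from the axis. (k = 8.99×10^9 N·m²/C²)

E = 2.27e5 N/C

Choose a coaxial cylinder of radius r = 0.0114 m (arbitrary length L) as the Gaussian surface (r < R).
λ_enc = ∫₀^r ρ(r')·2πr' dr' = (2πρ₀/R²)·r^4/4 = 1.44×10^-7 C/m.
By Gauss's law (flux through the curved wall only), E·2πrL = λ_enc L/ε₀.
E = 2k|λ_enc|/r = 2(8.99×10^9)(1.44×10^-7)/(0.0114) = 2.27e5 N/C.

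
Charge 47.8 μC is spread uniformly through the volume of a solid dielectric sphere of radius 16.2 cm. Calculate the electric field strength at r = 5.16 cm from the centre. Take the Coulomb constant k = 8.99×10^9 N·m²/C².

5.22×10^6 N/C

Symmetry ⇒ E = E(r) r̂. Gaussian sphere of radius r = 5.16 cm (r < R).
Only the charge within r is enclosed: Q_enc = Q·(r/R)³ = (47.8 μC)·(5.16 cm/16.2 cm)³ = 1.545×10^-6 C.
Since E is radial and uniform over the Gaussian sphere, Φ = E·4πr² = Q_enc/ε₀.
E = k|Q_enc|/r² = (8.99×10^9)(1.545e-6)/(0.0516)² = 5.22e6 N/C.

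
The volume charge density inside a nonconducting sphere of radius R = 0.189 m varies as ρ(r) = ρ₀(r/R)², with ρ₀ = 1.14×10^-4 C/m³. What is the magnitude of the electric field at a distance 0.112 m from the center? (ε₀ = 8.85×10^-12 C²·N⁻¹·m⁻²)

E = 1.01×10^5 N/C

Take a concentric spherical Gaussian surface of radius r = 0.112 m (r < R).
Q_enc = ∫₀^r ρ(r')·4πr'² dr' = (4πρ₀/R²) ∫₀^r r'^4 dr' = 4πρ₀ r^5/(5·R²) = 1.414×10^-7 C.
Since E is radial and uniform over the Gaussian sphere, Φ = E·4πr² = Q_enc/ε₀.
E = |Q_enc|/(4πε₀r²) = (1.414e-7)/(4π·8.85×10^-12·(0.112)²) = 1.01×10^5 N/C.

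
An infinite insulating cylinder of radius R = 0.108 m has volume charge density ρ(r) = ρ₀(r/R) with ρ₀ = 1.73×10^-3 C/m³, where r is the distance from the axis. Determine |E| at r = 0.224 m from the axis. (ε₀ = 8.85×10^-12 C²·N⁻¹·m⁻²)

3.39×10^6 N/C

Choose a coaxial cylinder of radius r = 0.224 m (arbitrary length L) as the Gaussian surface (r > R, full charge per length enclosed).
λ_enc = 2π ∫₀^R ρ₀(r'/R)^1 r' dr' = 2πρ₀R²/3 = 4.226×10^-5 C/m.
Applying ∮E·dA = Q_enc/ε₀ with the end caps contributing no flux:
E = |λ_enc|/(2πε₀r) = (4.226e-5)/(2π·8.85×10^-12·0.224) = 3.39×10^6 N/C.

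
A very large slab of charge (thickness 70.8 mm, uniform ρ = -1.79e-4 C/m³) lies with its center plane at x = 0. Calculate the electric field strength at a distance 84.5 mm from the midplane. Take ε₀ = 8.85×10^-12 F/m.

The point |x| = 84.5 mm lies outside the slab (half-thickness 0.0354 m). A symmetric pillbox spanning the full slab encloses Q_enc = ρ·d·A.
Flux = 2EA ⇒ E = |ρ|d/(2ε₀), independent of distance outside.
E = (1.79e-4)(0.0708)/(2·8.85×10^-12) = 7.16×10^5 N/C.

7.16×10^5 N/C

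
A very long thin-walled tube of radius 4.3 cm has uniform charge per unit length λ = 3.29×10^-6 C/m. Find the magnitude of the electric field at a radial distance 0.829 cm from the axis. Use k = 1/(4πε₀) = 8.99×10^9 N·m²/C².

Take a coaxial cylindrical Gaussian surface of radius r = 0.829 cm and length L (r < 4.3 cm, inside the shell).
All the surface charge lies outside this cylinder: Q_enc = 0, hence E = 0.

E = 0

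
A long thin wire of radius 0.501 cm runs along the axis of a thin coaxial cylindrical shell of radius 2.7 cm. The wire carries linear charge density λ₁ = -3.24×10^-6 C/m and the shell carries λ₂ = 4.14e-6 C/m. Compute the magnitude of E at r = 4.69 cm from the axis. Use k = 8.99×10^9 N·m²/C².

|E| = 3.45×10^5 N/C

Coaxial Gaussian cylinder, radius r = 4.69 cm, length L (r > 2.7 cm, enclosing both).
λ_enc = λ₁ + λ₂ = (-3.24×10^-6) + (4.14×10^-6) = 9.00e-7 C/m.
By Gauss's law (flux through the curved wall only), E·2πrL = λ_enc L/ε₀.
E = 2k|λ_enc|/r = 2(8.99×10^9)(9.00×10^-7)/(0.0469) = 3.45e5 N/C.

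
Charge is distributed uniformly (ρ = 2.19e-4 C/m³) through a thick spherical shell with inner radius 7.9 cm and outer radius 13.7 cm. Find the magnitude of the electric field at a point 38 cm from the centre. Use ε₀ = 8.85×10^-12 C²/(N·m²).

1.19×10^5 V/m

Use a concentric Gaussian sphere at r = 38 cm (r > 13.7 cm, enclosing the whole shell).
Q_enc = ρ·(4π/3)(b³ − a³) = (2.19×10^-4)·(4π/3)·((0.137)³ − (0.079)³) = 1.907×10^-6 C.
Since E is radial and uniform over the Gaussian sphere, Φ = E·4πr² = Q_enc/ε₀.
E = |Q_enc|/(4πε₀r²) = (1.907×10^-6)/(4π·8.85×10^-12·(0.38)²) = 1.19×10^5 N/C.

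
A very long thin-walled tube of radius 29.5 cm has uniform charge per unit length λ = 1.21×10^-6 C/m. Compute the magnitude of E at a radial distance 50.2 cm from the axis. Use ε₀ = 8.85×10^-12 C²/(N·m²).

|E| = 4.33e4 N/C

Take a coaxial cylindrical Gaussian surface of radius r = 50.2 cm and length L (r > 29.5 cm).
The full line charge is enclosed: λ_enc = 1.21e-6 C/m.
Gauss's law: E·2πrL = λ_enc L/ε₀.
E = |λ_enc|/(2πε₀r) = (1.21×10^-6)/(2π·8.85×10^-12·0.502) = 4.33×10^4 N/C.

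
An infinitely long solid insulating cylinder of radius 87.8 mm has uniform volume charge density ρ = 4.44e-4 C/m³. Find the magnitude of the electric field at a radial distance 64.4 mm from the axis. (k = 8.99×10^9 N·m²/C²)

E = 1.62×10^6 N/C

Take a coaxial cylindrical Gaussian surface of radius r = 64.4 mm and length L (r < R).
Charge inside radius r per length L is ρ·πr²·L, so λ_enc = ρπr² = 5.785×10^-6 C/m.
Since E is radial and uniform over the curved surface, Φ = E·2πrL = Q_enc/ε₀ = λ_enc L/ε₀.
E = 2k|λ_enc|/r = 2(8.99×10^9)(5.785×10^-6)/(0.0644) = 1.62e6 N/C.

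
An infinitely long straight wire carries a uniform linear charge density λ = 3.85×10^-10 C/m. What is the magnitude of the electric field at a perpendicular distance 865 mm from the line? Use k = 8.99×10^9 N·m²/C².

|E| ≈ 8 N/C

Choose a coaxial cylinder of radius r = 865 mm (arbitrary length L) as the Gaussian surface.
Q_enc = λL, so λ_enc = 3.85×10^-10 C/m.
By Gauss's law (flux through the curved wall only), E·2πrL = λ_enc L/ε₀.
E = 2k|λ_enc|/r = 2(8.99×10^9)(3.85×10^-10)/(0.865) = 8 N/C.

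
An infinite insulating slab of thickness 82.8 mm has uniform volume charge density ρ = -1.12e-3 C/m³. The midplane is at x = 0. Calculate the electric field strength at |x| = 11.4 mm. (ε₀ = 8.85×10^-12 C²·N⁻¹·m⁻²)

By symmetry E is perpendicular to the slab. A Gaussian pillbox from −11.4 mm to +11.4 mm (face area A) lies entirely within the slab.
Q_enc = ρ·(2x)·A and flux = 2EA, so 2EA = 2ρxA/ε₀ ⇒ E = |ρ|x/ε₀.
E = (1.12e-3)(0.0114)/(8.85×10^-12) = 1.44e6 N/C.

1.44×10^6 N/C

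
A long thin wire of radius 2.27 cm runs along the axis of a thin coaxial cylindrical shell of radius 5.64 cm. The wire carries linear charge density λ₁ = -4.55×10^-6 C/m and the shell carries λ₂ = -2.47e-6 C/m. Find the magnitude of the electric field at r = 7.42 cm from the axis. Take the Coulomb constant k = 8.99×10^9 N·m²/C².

E = 1.70×10^6 N/C

By cylindrical symmetry E is radial; use a coaxial Gaussian cylinder of radius 7.42 cm and length L (r > 5.64 cm, enclosing both).
λ_enc = λ₁ + λ₂ = (-4.55×10^-6) + (-2.47×10^-6) = -7.02×10^-6 C/m.
Applying ∮E·dA = Q_enc/ε₀ with the end caps contributing no flux:
E = 2k|λ_enc|/r = 2(8.99×10^9)(7.02×10^-6)/(0.0742) = 1.70e6 N/C.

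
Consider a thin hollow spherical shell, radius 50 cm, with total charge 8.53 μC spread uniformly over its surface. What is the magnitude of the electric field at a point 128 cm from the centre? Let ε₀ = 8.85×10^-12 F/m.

E = 4.68×10^4 N/C

Use a concentric Gaussian sphere at r = 128 cm (r > 50 cm).
The entire shell is enclosed: Q_enc = 8.53e-6 C.
Applying ∮E·dA = Q_enc/ε₀ with Φ = E(4πr²):
E = |Q_enc|/(4πε₀r²) = (8.53×10^-6)/(4π·8.85×10^-12·(1.28)²) = 4.68×10^4 N/C.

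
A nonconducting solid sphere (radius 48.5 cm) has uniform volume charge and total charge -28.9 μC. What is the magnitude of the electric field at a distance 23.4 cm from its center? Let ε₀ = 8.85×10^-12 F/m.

|E| ≈ 5.33×10^5 V/m

Take a concentric spherical Gaussian surface of radius r = 23.4 cm (r < R).
For a uniform sphere the enclosed fraction is (r/R)³, so Q_enc = (-28.9 μC)(0.234/0.485)³ = -3.246×10^-6 C.
Since E is radial and uniform over the Gaussian sphere, Φ = E·4πr² = Q_enc/ε₀.
E = |Q_enc|/(4πε₀r²) = (3.246e-6)/(4π·8.85×10^-12·(0.234)²) = 5.33×10^5 N/C.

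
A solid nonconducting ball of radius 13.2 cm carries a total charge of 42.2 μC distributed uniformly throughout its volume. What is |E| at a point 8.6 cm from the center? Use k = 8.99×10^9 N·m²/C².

Take a concentric spherical Gaussian surface of radius r = 8.6 cm (r < R).
For a uniform sphere the enclosed fraction is (r/R)³, so Q_enc = (42.2 μC)(0.086/0.132)³ = 1.167×10^-5 C.
By Gauss's law, ∮E·dA = E·4πr² = Q_enc/ε₀.
E = k|Q_enc|/r² = (8.99×10^9)(1.167×10^-5)/(0.086)² = 1.42e7 N/C.

|E| = 1.42e7 N/C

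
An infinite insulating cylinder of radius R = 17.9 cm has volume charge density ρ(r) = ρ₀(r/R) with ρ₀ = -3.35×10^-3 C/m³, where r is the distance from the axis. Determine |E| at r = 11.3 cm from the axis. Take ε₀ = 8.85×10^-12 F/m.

Take a coaxial cylindrical Gaussian surface of radius r = 11.3 cm and length L (r < R).
Integrating ρ over the cross-section to radius r: λ_enc = (2πρ₀/R) ∫₀^r r'^2 dr' = 2πρ₀ r^3/(3·R) = -5.656×10^-5 C/m.
Since E is radial and uniform over the curved surface, Φ = E·2πrL = Q_enc/ε₀ = λ_enc L/ε₀.
E = |λ_enc|/(2πε₀r) = (5.656e-5)/(2π·8.85×10^-12·0.113) = 9.00×10^6 N/C.

E ≈ 9.00×10^6 N/C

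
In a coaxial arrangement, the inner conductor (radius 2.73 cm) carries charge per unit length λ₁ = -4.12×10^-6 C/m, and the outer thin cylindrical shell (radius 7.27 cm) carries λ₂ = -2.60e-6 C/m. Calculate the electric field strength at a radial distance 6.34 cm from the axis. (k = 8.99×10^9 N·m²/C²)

Choose a coaxial cylinder of radius r = 6.34 cm (arbitrary length L) as the Gaussian surface (between the conductors, 2.73 cm < r < 7.27 cm).
Only the inner wire is enclosed; the outer shell contributes nothing inside itself. λ_enc = λ₁ = -4.12×10^-6 C/m.
Since E is radial and uniform over the curved surface, Φ = E·2πrL = Q_enc/ε₀ = λ_enc L/ε₀.
E = 2k|λ_enc|/r = 2(8.99×10^9)(4.12×10^-6)/(0.0634) = 1.17e6 N/C.

|E| ≈ 1.17e6 N/C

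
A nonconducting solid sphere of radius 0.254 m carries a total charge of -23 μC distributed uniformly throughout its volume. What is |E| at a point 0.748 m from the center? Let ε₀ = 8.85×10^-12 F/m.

|E| ≈ 3.70e5 V/m

Symmetry ⇒ E = E(r) r̂. Gaussian sphere of radius r = 0.748 m (r > R, so the entire charge is enclosed).
Q_enc = -23 μC = -2.30e-5 C.
Gauss's law: E·4πr² = Q_enc/ε₀.
E = |Q_enc|/(4πε₀r²) = (2.30×10^-5)/(4π·8.85×10^-12·(0.748)²) = 3.70e5 N/C.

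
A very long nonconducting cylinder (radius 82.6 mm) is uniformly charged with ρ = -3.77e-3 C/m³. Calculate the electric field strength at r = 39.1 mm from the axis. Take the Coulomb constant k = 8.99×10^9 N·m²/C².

|E| ≈ 8.33×10^6 N/C

Choose a coaxial cylinder of radius r = 39.1 mm (arbitrary length L) as the Gaussian surface (r < R).
Charge inside radius r per length L is ρ·πr²·L, so λ_enc = ρπr² = -1.811×10^-5 C/m.
Applying ∮E·dA = Q_enc/ε₀ with the end caps contributing no flux:
E = 2k|λ_enc|/r = 2(8.99×10^9)(1.811e-5)/(0.0391) = 8.33×10^6 N/C.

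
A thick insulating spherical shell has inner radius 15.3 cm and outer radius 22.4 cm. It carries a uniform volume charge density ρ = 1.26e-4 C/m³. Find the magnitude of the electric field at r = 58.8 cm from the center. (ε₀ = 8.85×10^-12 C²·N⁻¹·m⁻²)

|E| = 1.05×10^5 V/m

By spherical symmetry E is radial; choose a Gaussian sphere of radius r = 58.8 cm (r > 22.4 cm, enclosing the whole shell).
Q_enc = ρ·(4π/3)(b³ − a³) = (1.26×10^-4)·(4π/3)·((0.224)³ − (0.153)³) = 4.042e-6 C.
Since E is radial and uniform over the Gaussian sphere, Φ = E·4πr² = Q_enc/ε₀.
E = |Q_enc|/(4πε₀r²) = (4.042e-6)/(4π·8.85×10^-12·(0.588)²) = 1.05×10^5 N/C.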